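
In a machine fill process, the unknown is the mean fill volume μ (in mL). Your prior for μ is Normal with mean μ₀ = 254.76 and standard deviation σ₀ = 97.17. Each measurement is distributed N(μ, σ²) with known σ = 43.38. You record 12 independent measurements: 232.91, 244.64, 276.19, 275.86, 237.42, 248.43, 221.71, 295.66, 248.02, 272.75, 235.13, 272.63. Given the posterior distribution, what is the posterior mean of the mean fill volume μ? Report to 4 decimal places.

For Normal data with known variance σ², a Normal(μ₀, σ₀²) prior on μ is conjugate. Posterior precision = 1/σ₀² + n/σ²; posterior mean is the precision-weighted average of μ₀ and x̄.
Σxᵢ = 232.91 + 244.64 + 276.19 + 275.86 + 237.42 + 248.43 + 221.71 + 295.66 + 248.02 + 272.75 + 235.13 + 272.63 = 3061.35, so n·x̄ = 3061.35.
σ₀² = 97.17² = 9442.0089, σ² = 43.38² = 1881.8244; σ² + n·σ₀² = 1881.8244 + 12·9442.0089 = 115185.9312.
Posterior mean = (μ₀/σ₀² + n·x̄/σ²)/(1/σ₀² + n/σ²) = (σ²·μ₀ + σ₀²·n·x̄)/(σ² + n·σ₀²) = (1881.8244·254.76 + 9442.0089·3061.35)/115185.9312 = 29384707.530159/115185.9312 = 255.1067.

255.1067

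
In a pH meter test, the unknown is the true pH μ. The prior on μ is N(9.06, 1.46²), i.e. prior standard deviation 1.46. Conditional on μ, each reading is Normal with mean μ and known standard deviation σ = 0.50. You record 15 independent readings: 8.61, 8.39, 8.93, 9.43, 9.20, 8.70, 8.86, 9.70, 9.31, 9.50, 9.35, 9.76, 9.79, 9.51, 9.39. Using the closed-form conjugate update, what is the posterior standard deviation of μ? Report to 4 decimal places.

0.1286

For Normal data with known variance σ², a Normal(μ₀, σ₀²) prior on μ is conjugate. Posterior precision = 1/σ₀² + n/σ²; posterior mean is the precision-weighted average of μ₀ and x̄.
σ₀² = 1.46² = 2.1316, σ² = 0.50² = 0.25; σ² + n·σ₀² = 0.25 + 15·2.1316 = 32.224.
Posterior precision = 1/σ₀² + n/σ² = 1/2.1316 + 15/0.25 = (σ² + n·σ₀²)/(σ₀²σ²) = 32.224/(2.1316·0.25); posterior variance σₙ² = σ₀²σ²/(σ² + n·σ₀²) = 2.1316·0.25/32.224 = 0.016537.
Posterior SD = √σₙ² = √(2.1316·0.25/32.224) = 0.1286.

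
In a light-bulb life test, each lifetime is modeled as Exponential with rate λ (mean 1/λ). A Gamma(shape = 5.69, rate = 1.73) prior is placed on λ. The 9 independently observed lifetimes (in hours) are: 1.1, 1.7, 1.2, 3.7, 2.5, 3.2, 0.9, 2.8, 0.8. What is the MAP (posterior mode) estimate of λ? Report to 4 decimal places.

0.6974

With a Gamma(shape α, rate β) prior on the exponential rate λ, the posterior after n observations with total T = Σxᵢ is Gamma(α+n, β+T).
Sum of observations T = 17.9 hours; n = 9.
Posterior: Gamma(5.69+9, 1.73+17.9) = Gamma(14.69, 19.63).
Mode = (α−1)/β = 0.6974.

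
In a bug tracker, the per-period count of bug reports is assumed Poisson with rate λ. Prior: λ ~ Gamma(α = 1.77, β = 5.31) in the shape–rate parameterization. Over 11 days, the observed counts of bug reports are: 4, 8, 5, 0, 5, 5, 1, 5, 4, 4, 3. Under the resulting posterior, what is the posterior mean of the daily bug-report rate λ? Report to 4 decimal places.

With a Gamma(shape α, rate β) prior, the Poisson likelihood is conjugate: the posterior is Gamma(α + ΣXᵢ, β + n).
Sum of counts S = 44 over n = 11 days.
Posterior: Gamma(α+S, β+n) = Gamma(1.77+44, 5.31+11) = Gamma(45.77, 16.31).
Posterior mean = α/β = 45.77/16.31 = 2.8063.

2.8063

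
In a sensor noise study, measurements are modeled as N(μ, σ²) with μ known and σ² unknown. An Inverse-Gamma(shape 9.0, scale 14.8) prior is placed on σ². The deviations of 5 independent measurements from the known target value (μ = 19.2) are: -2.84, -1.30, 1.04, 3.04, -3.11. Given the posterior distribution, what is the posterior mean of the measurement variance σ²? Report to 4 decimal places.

2.8262

With known mean μ and an Inverse-Gamma(α, β) prior on σ², the Normal likelihood is conjugate: posterior is Inv-Gamma(α + n/2, β + Σ(xᵢ−μ)²/2).
Σ(xᵢ−μ)² = (-2.84)² + (-1.30)² + (1.04)² + (3.04)² + (-3.11)² = 29.7509.
Posterior: Inv-Gamma(9.0 + 5/2, 14.8 + 29.7509/2) = Inv-Gamma(11.50, 29.67545).
E[σ²|data] = β/(α−1) = 29.67545/10.50 = 2.8262.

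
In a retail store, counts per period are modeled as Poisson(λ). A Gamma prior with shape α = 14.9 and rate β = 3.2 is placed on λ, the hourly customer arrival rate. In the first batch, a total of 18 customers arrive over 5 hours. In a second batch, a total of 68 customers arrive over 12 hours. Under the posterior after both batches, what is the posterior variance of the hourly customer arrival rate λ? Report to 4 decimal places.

With a Gamma(shape α, rate β) prior, the Poisson likelihood is conjugate: the posterior is Gamma(α + ΣXᵢ, β + n).
After batch 1: Gamma(α+S, β+n) = Gamma(14.9+18, 3.2+5) = Gamma(32.9, 8.2).
After batch 2: Gamma(α+S, β+n) = Gamma(32.9+68, 8.2+12) = Gamma(100.9, 20.2).
Var = α/β² = 100.9/20.2² = 0.2473.

0.2473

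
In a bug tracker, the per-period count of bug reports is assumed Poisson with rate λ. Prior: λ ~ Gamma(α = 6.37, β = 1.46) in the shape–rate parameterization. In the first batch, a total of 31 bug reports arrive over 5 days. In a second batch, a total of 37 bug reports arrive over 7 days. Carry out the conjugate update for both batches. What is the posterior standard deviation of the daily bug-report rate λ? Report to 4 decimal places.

0.6407

With a Gamma(shape α, rate β) prior, the Poisson likelihood is conjugate: the posterior is Gamma(α + ΣXᵢ, β + n).
After batch 1: Gamma(α+S, β+n) = Gamma(6.37+31, 1.46+5) = Gamma(37.37, 6.46).
After batch 2: Gamma(α+S, β+n) = Gamma(37.37+37, 6.46+7) = Gamma(74.37, 13.46).
SD = √α/β = √74.37/13.46 = 0.6407.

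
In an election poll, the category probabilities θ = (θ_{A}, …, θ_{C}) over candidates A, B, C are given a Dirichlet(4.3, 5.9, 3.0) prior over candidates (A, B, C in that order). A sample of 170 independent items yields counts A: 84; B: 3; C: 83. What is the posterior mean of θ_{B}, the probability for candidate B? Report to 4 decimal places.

The Dirichlet prior is conjugate to the Multinomial likelihood: each posterior αⱼ = prior αⱼ + observed count nⱼ.
Posterior concentration: (88.3, 8.9, 86.0), total = 183.2.
E[θ_{B}|data] = α_{B}/Σα = 8.9/183.2 = 0.0486.

0.0486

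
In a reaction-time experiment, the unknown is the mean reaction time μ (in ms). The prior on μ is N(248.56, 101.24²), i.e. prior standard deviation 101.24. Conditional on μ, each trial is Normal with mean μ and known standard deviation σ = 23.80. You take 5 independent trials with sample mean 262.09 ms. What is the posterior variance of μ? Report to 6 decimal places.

For Normal data with known variance σ², a Normal(μ₀, σ₀²) prior on μ is conjugate. Posterior precision = 1/σ₀² + n/σ²; posterior mean is the precision-weighted average of μ₀ and x̄.
σ₀² = 101.24² = 10249.5376, σ² = 23.80² = 566.44; σ² + n·σ₀² = 566.44 + 5·10249.5376 = 51814.128.
Posterior precision = 1/σ₀² + n/σ² = 1/10249.5376 + 5/566.44 = (σ² + n·σ₀²)/(σ₀²σ²) = 51814.128/(10249.5376·566.44); posterior variance σₙ² = σ₀²σ²/(σ² + n·σ₀²) = 10249.5376·566.44/51814.128 = 112.049518.

112.049518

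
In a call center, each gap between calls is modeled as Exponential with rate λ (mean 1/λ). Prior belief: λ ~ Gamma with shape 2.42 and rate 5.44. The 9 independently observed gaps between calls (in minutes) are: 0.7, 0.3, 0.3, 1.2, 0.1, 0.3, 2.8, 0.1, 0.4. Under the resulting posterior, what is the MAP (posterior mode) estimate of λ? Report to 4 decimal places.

0.8952

With a Gamma(shape α, rate β) prior on the exponential rate λ, the posterior after n observations with total T = Σxᵢ is Gamma(α+n, β+T).
Sum of observations T = 6.2 minutes; n = 9.
Posterior: Gamma(2.42+9, 5.44+6.2) = Gamma(11.42, 11.64).
Mode = (α−1)/β = 0.8952.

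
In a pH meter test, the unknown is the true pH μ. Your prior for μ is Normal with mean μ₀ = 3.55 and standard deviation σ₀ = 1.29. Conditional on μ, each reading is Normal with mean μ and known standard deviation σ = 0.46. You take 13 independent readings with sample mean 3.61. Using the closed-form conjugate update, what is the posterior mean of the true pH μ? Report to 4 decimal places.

3.6094

For Normal data with known variance σ², a Normal(μ₀, σ₀²) prior on μ is conjugate. Posterior precision = 1/σ₀² + n/σ²; posterior mean is the precision-weighted average of μ₀ and x̄.
n·x̄ = 13·3.61 = 46.93.
σ₀² = 1.29² = 1.6641, σ² = 0.46² = 0.2116; σ² + n·σ₀² = 0.2116 + 13·1.6641 = 21.8449.
Posterior mean = (μ₀/σ₀² + n·x̄/σ²)/(1/σ₀² + n/σ²) = (σ²·μ₀ + σ₀²·n·x̄)/(σ² + n·σ₀²) = (0.2116·3.55 + 1.6641·46.93)/21.8449 = 78.847393/21.8449 = 3.6094.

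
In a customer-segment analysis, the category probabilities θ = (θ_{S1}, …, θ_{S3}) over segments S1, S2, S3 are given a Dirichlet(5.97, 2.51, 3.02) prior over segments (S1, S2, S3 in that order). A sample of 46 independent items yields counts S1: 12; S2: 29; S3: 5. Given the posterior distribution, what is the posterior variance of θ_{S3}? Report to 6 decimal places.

The Dirichlet prior is conjugate to the Multinomial likelihood: each posterior αⱼ = prior αⱼ + observed count nⱼ.
Posterior concentration: (17.97, 31.51, 8.02), total = 57.50.
Var[θ_j] = α_j(Σα−α_j)/((Σα)²(Σα+1)) = 8.02·49.48/(57.50²·58.50) = 0.002052.

0.002052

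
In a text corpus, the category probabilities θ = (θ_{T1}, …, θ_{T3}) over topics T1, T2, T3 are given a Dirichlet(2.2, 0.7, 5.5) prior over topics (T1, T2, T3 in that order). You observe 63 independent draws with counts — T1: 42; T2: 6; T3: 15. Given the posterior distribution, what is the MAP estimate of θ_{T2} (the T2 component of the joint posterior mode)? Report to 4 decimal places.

The Dirichlet prior is conjugate to the Multinomial likelihood: each posterior αⱼ = prior αⱼ + observed count nⱼ.
Posterior concentration: (44.2, 6.7, 20.5), total = 71.4.
Joint mode component: (α_{T2}−1)/(Σα−K) = 5.7/68.4 = 0.0833.

0.0833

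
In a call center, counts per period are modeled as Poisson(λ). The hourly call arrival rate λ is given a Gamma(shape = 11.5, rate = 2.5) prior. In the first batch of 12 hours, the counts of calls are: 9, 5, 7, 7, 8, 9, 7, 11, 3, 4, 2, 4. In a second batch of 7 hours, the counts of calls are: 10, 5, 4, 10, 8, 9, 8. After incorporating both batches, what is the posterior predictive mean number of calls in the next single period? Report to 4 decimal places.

6.5814

With a Gamma(shape α, rate β) prior, the Poisson likelihood is conjugate: the posterior is Gamma(α + ΣXᵢ, β + n).
Batch 1: sum of counts S = 76 over n = 12 hours.
After batch 1: Gamma(α+S, β+n) = Gamma(11.5+76, 2.5+12) = Gamma(87.5, 14.5).
Batch 2: sum of counts S = 54 over n = 7 hours.
After batch 2: Gamma(α+S, β+n) = Gamma(87.5+54, 14.5+7) = Gamma(141.5, 21.5).
The predictive distribution for one future period is NegBinom with mean α/β = 6.5814.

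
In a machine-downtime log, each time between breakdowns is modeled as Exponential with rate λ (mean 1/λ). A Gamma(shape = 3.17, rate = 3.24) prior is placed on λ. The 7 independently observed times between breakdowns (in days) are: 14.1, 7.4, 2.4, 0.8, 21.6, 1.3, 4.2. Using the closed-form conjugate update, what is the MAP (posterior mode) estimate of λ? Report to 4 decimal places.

0.1666

With a Gamma(shape α, rate β) prior on the exponential rate λ, the posterior after n observations with total T = Σxᵢ is Gamma(α+n, β+T).
Sum of observations T = 51.8 days; n = 7.
Posterior: Gamma(3.17+7, 3.24+51.8) = Gamma(10.17, 55.04).
Mode = (α−1)/β = 0.1666.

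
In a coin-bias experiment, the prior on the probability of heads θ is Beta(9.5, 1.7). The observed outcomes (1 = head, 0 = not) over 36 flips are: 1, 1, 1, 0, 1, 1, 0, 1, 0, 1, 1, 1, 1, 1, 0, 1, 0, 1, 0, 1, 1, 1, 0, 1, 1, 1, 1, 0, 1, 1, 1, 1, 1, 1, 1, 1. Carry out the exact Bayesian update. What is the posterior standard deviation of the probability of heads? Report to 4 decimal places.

The Beta prior is conjugate to a Binomial/Bernoulli likelihood; the update adds successes to α and failures to β.
Posterior: Beta(α+k, β+n−k) = Beta(9.5+28, 1.7+8) = Beta(37.5, 9.7).
Var = αβ/((α+β)²(α+β+1)) = 37.5·9.7/(47.2²·48.2) = 0.00338744; SD = √0.00338744 = 0.0582.

0.0582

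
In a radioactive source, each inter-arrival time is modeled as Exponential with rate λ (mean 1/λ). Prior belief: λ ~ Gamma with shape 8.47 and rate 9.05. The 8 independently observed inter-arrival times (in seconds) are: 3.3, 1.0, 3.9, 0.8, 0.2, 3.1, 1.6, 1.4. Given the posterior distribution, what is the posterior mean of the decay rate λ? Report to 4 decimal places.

With a Gamma(shape α, rate β) prior on the exponential rate λ, the posterior after n observations with total T = Σxᵢ is Gamma(α+n, β+T).
Sum of observations T = 15.3 seconds; n = 8.
Posterior: Gamma(8.47+8, 9.05+15.3) = Gamma(16.47, 24.35).
Posterior mean of λ = α/β = 16.47/24.35 = 0.6764.

0.6764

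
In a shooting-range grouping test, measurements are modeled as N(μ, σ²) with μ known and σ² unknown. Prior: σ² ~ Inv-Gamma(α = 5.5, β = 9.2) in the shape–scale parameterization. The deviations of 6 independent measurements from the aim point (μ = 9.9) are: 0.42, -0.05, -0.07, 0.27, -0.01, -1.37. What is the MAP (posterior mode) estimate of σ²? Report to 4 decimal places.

1.0807

With known mean μ and an Inverse-Gamma(α, β) prior on σ², the Normal likelihood is conjugate: posterior is Inv-Gamma(α + n/2, β + Σ(xᵢ−μ)²/2).
Σ(xᵢ−μ)² = (0.42)² + (-0.05)² + (-0.07)² + (0.27)² + (-0.01)² + (-1.37)² = 2.1337.
Posterior: Inv-Gamma(5.5 + 6/2, 9.2 + 2.1337/2) = Inv-Gamma(8.50, 10.26685).
Mode = β/(α+1) = 10.26685/9.50 = 1.0807.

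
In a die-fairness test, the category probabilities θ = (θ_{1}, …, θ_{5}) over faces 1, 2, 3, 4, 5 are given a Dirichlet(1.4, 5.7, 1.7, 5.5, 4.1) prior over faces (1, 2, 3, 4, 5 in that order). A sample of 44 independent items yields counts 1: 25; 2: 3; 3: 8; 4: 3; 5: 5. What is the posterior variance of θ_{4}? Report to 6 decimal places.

0.001856

The Dirichlet prior is conjugate to the Multinomial likelihood: each posterior αⱼ = prior αⱼ + observed count nⱼ.
Posterior concentration: (26.4, 8.7, 9.7, 8.5, 9.1), total = 62.4.
Var[θ_j] = α_j(Σα−α_j)/((Σα)²(Σα+1)) = 8.5·53.9/(62.4²·63.4) = 0.001856.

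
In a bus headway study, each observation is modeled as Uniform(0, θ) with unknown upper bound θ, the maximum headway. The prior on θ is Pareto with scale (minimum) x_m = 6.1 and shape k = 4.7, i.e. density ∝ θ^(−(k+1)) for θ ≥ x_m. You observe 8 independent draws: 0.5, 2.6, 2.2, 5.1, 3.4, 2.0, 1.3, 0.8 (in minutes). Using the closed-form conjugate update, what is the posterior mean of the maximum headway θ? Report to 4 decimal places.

A Pareto(scale x_m, shape k) prior on the upper bound θ of Uniform(0, θ) is conjugate: posterior is Pareto(max(x_m, max xᵢ), k + n).
Sample maximum = 5.1; prior scale x_m = 6.1 → posterior scale = max = 6.1.
Posterior shape = 4.7 + 8 = 12.7.
E[θ|data] = k·x_m/(k−1) = 12.7·6.1/11.7 = 6.6214.

6.6214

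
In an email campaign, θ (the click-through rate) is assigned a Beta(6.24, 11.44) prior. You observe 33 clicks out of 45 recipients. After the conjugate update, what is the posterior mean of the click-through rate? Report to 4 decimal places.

0.6260

The Beta prior is conjugate to a Binomial/Bernoulli likelihood; the update adds successes to α and failures to β.
Posterior: Beta(α+k, β+n−k) = Beta(6.24+33, 11.44+12) = Beta(39.24, 23.44).
Posterior mean = α/(α+β) = 39.24/62.68 = 0.6260.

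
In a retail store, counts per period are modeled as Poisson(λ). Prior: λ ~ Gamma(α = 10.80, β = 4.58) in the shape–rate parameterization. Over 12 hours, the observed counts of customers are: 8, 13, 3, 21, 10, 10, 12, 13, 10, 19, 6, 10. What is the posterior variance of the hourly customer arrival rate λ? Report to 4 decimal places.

0.5304

With a Gamma(shape α, rate β) prior, the Poisson likelihood is conjugate: the posterior is Gamma(α + ΣXᵢ, β + n).
Sum of counts S = 135 over n = 12 hours.
Posterior: Gamma(α+S, β+n) = Gamma(10.80+135, 4.58+12) = Gamma(145.80, 16.58).
Var = α/β² = 145.80/16.58² = 0.5304.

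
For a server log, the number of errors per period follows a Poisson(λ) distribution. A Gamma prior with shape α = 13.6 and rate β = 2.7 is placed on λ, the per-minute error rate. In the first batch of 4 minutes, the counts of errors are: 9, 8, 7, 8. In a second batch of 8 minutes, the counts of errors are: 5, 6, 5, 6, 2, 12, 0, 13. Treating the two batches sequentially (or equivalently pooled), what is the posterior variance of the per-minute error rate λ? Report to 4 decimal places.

With a Gamma(shape α, rate β) prior, the Poisson likelihood is conjugate: the posterior is Gamma(α + ΣXᵢ, β + n).
Batch 1: sum of counts S = 32 over n = 4 minutes.
After batch 1: Gamma(α+S, β+n) = Gamma(13.6+32, 2.7+4) = Gamma(45.6, 6.7).
Batch 2: sum of counts S = 49 over n = 8 minutes.
After batch 2: Gamma(α+S, β+n) = Gamma(45.6+49, 6.7+8) = Gamma(94.6, 14.7).
Var = α/β² = 94.6/14.7² = 0.4378.

0.4378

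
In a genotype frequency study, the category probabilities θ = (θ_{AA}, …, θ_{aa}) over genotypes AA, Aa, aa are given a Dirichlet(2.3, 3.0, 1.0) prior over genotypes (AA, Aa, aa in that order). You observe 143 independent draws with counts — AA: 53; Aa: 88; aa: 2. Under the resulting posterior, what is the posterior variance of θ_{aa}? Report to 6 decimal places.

The Dirichlet prior is conjugate to the Multinomial likelihood: each posterior αⱼ = prior αⱼ + observed count nⱼ.
Posterior concentration: (55.3, 91.0, 3.0), total = 149.3.
Var[θ_j] = α_j(Σα−α_j)/((Σα)²(Σα+1)) = 3.0·146.3/(149.3²·150.3) = 0.000131.

0.000131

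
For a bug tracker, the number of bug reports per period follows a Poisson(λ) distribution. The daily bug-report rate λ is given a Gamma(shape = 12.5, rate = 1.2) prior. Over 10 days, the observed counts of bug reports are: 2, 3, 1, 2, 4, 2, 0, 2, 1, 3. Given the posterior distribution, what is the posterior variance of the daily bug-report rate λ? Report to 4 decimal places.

With a Gamma(shape α, rate β) prior, the Poisson likelihood is conjugate: the posterior is Gamma(α + ΣXᵢ, β + n).
Sum of counts S = 20 over n = 10 days.
Posterior: Gamma(α+S, β+n) = Gamma(12.5+20, 1.2+10) = Gamma(32.5, 11.2).
Var = α/β² = 32.5/11.2² = 0.2591.

0.2591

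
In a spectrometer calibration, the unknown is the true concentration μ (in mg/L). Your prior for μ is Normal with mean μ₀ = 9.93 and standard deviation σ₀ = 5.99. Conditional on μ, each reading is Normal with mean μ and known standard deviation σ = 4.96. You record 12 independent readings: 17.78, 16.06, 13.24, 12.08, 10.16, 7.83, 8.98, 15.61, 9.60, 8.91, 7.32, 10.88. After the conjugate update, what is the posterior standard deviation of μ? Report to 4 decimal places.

1.3926

For Normal data with known variance σ², a Normal(μ₀, σ₀²) prior on μ is conjugate. Posterior precision = 1/σ₀² + n/σ²; posterior mean is the precision-weighted average of μ₀ and x̄.
σ₀² = 5.99² = 35.8801, σ² = 4.96² = 24.6016; σ² + n·σ₀² = 24.6016 + 12·35.8801 = 455.1628.
Posterior precision = 1/σ₀² + n/σ² = 1/35.8801 + 12/24.6016 = (σ² + n·σ₀²)/(σ₀²σ²) = 455.1628/(35.8801·24.6016); posterior variance σₙ² = σ₀²σ²/(σ² + n·σ₀²) = 35.8801·24.6016/455.1628 = 1.939323.
Posterior SD = √σₙ² = √(35.8801·24.6016/455.1628) = 1.3926.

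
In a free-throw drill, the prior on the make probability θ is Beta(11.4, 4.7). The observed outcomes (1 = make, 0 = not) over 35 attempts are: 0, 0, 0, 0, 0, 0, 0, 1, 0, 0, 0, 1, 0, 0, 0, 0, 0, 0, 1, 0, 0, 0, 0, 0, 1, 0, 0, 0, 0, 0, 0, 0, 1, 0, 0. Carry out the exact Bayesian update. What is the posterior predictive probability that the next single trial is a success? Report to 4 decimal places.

The Beta prior is conjugate to a Binomial/Bernoulli likelihood; the update adds successes to α and failures to β.
Posterior: Beta(α+k, β+n−k) = Beta(11.4+5, 4.7+30) = Beta(16.4, 34.7).
For a single future Bernoulli trial, P(success | data) = α/(α+β) = 0.3209.

0.3209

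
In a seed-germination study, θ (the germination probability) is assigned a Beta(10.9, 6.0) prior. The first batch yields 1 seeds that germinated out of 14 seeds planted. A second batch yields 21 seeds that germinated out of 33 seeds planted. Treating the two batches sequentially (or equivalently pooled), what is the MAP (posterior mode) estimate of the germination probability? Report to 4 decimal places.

0.5153

The Beta prior is conjugate to a Binomial/Bernoulli likelihood; the update adds successes to α and failures to β.
After batch 1: Beta(10.9+1, 6.0+13) = Beta(11.9, 19.0).
After batch 2: Beta(11.9+21, 19.0+12) = Beta(32.9, 31.0).
Mode of Beta(a,b) for a,b>1 is (a−1)/(a+b−2) = 31.9/61.9 = 0.5153.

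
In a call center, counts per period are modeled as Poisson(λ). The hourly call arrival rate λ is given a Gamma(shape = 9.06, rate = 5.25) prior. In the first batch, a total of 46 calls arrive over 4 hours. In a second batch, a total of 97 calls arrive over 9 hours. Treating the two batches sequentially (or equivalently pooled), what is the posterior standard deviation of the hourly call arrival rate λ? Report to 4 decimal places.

With a Gamma(shape α, rate β) prior, the Poisson likelihood is conjugate: the posterior is Gamma(α + ΣXᵢ, β + n).
After batch 1: Gamma(α+S, β+n) = Gamma(9.06+46, 5.25+4) = Gamma(55.06, 9.25).
After batch 2: Gamma(α+S, β+n) = Gamma(55.06+97, 9.25+9) = Gamma(152.06, 18.25).
SD = √α/β = √152.06/18.25 = 0.6757.

0.6757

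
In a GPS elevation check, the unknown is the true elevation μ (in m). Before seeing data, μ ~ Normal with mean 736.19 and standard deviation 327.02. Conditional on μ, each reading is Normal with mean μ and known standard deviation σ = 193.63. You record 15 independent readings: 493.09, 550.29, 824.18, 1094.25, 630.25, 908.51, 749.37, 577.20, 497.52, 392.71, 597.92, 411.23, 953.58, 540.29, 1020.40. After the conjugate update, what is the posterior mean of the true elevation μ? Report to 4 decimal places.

683.9405

For Normal data with known variance σ², a Normal(μ₀, σ₀²) prior on μ is conjugate. Posterior precision = 1/σ₀² + n/σ²; posterior mean is the precision-weighted average of μ₀ and x̄.
Σxᵢ = 493.09 + 550.29 + 824.18 + 1094.25 + 630.25 + 908.51 + 749.37 + 577.20 + 497.52 + 392.71 + 597.92 + 411.23 + 953.58 + 540.29 + 1020.40 = 10240.79, so n·x̄ = 10240.79.
σ₀² = 327.02² = 106942.0804, σ² = 193.63² = 37492.5769; σ² + n·σ₀² = 37492.5769 + 15·106942.0804 = 1641623.7829.
Posterior mean = (μ₀/σ₀² + n·x̄/σ²)/(1/σ₀² + n/σ²) = (σ²·μ₀ + σ₀²·n·x̄)/(σ² + n·σ₀²) = (37492.5769·736.19 + 106942.0804·10240.79)/1641623.7829 = 1122773047.727527/1641623.7829 = 683.9405.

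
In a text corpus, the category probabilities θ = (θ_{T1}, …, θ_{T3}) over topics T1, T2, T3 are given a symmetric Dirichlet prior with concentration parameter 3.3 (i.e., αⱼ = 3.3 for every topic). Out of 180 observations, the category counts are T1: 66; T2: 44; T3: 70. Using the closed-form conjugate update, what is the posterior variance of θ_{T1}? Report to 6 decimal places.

0.001214

The Dirichlet prior is conjugate to the Multinomial likelihood: each posterior αⱼ = prior αⱼ + observed count nⱼ.
Posterior concentration: (69.3, 47.3, 73.3), total = 189.9.
Var[θ_j] = α_j(Σα−α_j)/((Σα)²(Σα+1)) = 69.3·120.6/(189.9²·190.9) = 0.001214.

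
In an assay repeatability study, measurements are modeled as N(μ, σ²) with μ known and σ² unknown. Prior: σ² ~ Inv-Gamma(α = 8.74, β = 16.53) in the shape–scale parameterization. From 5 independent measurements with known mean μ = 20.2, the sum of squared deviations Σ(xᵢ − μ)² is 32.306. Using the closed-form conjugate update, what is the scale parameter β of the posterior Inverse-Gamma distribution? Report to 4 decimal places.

32.6830

With known mean μ and an Inverse-Gamma(α, β) prior on σ², the Normal likelihood is conjugate: posterior is Inv-Gamma(α + n/2, β + Σ(xᵢ−μ)²/2).
Posterior: Inv-Gamma(8.74 + 5/2, 16.53 + 32.306/2) = Inv-Gamma(11.24, 32.6830).
Posterior β = 32.6830.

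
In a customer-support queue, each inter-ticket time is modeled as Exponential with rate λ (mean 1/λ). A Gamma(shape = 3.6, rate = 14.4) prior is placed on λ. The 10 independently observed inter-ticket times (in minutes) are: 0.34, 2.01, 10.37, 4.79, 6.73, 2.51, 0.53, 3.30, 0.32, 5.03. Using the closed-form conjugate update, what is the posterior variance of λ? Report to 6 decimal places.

0.005369

With a Gamma(shape α, rate β) prior on the exponential rate λ, the posterior after n observations with total T = Σxᵢ is Gamma(α+n, β+T).
Sum of observations T = 35.93 minutes; n = 10.
Posterior: Gamma(3.6+10, 14.4+35.93) = Gamma(13.6, 50.33).
Var = α/β² = 0.005369.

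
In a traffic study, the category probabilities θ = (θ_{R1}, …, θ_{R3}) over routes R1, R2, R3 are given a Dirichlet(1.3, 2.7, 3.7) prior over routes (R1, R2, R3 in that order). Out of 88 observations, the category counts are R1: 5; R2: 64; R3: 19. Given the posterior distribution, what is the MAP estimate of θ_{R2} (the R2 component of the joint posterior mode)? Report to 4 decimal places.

0.7087

The Dirichlet prior is conjugate to the Multinomial likelihood: each posterior αⱼ = prior αⱼ + observed count nⱼ.
Posterior concentration: (6.3, 66.7, 22.7), total = 95.7.
Joint mode component: (α_{R2}−1)/(Σα−K) = 65.7/92.7 = 0.7087.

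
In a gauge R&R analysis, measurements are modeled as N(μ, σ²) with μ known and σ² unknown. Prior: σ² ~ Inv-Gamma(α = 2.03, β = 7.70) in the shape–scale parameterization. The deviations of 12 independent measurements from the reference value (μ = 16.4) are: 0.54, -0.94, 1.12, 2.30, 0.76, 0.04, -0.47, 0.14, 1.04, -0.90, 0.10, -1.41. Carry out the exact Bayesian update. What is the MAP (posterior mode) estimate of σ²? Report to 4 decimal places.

With known mean μ and an Inverse-Gamma(α, β) prior on σ², the Normal likelihood is conjugate: posterior is Inv-Gamma(α + n/2, β + Σ(xᵢ−μ)²/2).
Σ(xᵢ−μ)² = (0.54)² + (-0.94)² + (1.12)² + (2.30)² + (0.76)² + (0.04)² + (-0.47)² + (0.14)² + (1.04)² + (-0.90)² + (0.10)² + (-1.41)² = 12.4290.
Posterior: Inv-Gamma(2.03 + 12/2, 7.70 + 12.4290/2) = Inv-Gamma(8.03, 13.91450).
Mode = β/(α+1) = 13.91450/9.03 = 1.5409.

1.5409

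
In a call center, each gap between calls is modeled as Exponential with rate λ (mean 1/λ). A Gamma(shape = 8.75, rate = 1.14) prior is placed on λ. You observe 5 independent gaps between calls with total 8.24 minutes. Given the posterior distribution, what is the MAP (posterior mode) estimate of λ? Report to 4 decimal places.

With a Gamma(shape α, rate β) prior on the exponential rate λ, the posterior after n observations with total T = Σxᵢ is Gamma(α+n, β+T).
Posterior: Gamma(8.75+5, 1.14+8.24) = Gamma(13.75, 9.38).
Mode = (α−1)/β = 1.3593.

1.3593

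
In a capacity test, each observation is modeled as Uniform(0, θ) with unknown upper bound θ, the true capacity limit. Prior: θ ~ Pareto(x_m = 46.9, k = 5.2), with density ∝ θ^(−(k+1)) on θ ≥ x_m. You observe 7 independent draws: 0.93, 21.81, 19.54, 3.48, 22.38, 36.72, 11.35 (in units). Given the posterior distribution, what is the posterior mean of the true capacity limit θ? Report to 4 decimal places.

51.0875

A Pareto(scale x_m, shape k) prior on the upper bound θ of Uniform(0, θ) is conjugate: posterior is Pareto(max(x_m, max xᵢ), k + n).
Sample maximum = 36.72; prior scale x_m = 46.9 → posterior scale = max = 46.90.
Posterior shape = 5.2 + 7 = 12.2.
E[θ|data] = k·x_m/(k−1) = 12.2·46.90/11.2 = 51.0875.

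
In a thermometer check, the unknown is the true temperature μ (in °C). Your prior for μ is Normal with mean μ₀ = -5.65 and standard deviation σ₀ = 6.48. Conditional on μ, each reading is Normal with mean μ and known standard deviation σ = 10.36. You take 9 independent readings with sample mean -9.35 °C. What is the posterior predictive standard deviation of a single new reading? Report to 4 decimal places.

10.7990

For Normal data with known variance σ², a Normal(μ₀, σ₀²) prior on μ is conjugate. Posterior precision = 1/σ₀² + n/σ²; posterior mean is the precision-weighted average of μ₀ and x̄.
σ₀² = 6.48² = 41.9904, σ² = 10.36² = 107.3296; σ² + n·σ₀² = 107.3296 + 9·41.9904 = 485.2432.
Posterior precision = 1/σ₀² + n/σ² = 1/41.9904 + 9/107.3296 = (σ² + n·σ₀²)/(σ₀²σ²) = 485.2432/(41.9904·107.3296); posterior variance σₙ² = σ₀²σ²/(σ² + n·σ₀²) = 41.9904·107.3296/485.2432 = 9.287740.
Predictive variance for one new observation = σₙ² + σ² = 41.9904·107.3296/485.2432 + 107.3296 = σ²·(σ₀² + 485.2432)/485.2432 = 107.3296·527.2336/485.2432 = 116.617340; SD = √(107.3296·527.2336/485.2432) = 10.7990.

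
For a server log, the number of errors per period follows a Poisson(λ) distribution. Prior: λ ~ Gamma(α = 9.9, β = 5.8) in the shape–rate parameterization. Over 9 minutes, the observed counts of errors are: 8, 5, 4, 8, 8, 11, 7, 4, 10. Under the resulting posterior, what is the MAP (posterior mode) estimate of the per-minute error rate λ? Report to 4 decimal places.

4.9932

With a Gamma(shape α, rate β) prior, the Poisson likelihood is conjugate: the posterior is Gamma(α + ΣXᵢ, β + n).
Sum of counts S = 65 over n = 9 minutes.
Posterior: Gamma(α+S, β+n) = Gamma(9.9+65, 5.8+9) = Gamma(74.9, 14.8).
Mode of Gamma(α,β) for α≥1 is (α−1)/β = 73.9/14.8 = 4.9932.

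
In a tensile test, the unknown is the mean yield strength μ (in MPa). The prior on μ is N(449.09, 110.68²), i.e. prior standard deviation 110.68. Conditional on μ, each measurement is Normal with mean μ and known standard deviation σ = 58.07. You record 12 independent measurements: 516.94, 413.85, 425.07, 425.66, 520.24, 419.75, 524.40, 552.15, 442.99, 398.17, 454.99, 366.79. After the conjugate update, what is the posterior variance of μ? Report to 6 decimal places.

274.708725

For Normal data with known variance σ², a Normal(μ₀, σ₀²) prior on μ is conjugate. Posterior precision = 1/σ₀² + n/σ²; posterior mean is the precision-weighted average of μ₀ and x̄.
σ₀² = 110.68² = 12250.0624, σ² = 58.07² = 3372.1249; σ² + n·σ₀² = 3372.1249 + 12·12250.0624 = 150372.8737.
Posterior precision = 1/σ₀² + n/σ² = 1/12250.0624 + 12/3372.1249 = (σ² + n·σ₀²)/(σ₀²σ²) = 150372.8737/(12250.0624·3372.1249); posterior variance σₙ² = σ₀²σ²/(σ² + n·σ₀²) = 12250.0624·3372.1249/150372.8737 = 274.708725.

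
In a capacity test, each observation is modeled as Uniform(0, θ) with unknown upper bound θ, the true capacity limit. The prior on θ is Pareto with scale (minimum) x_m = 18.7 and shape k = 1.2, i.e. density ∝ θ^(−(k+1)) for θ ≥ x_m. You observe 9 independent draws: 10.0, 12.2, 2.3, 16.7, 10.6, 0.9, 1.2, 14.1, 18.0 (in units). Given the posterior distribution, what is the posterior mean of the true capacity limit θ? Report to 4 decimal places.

20.7326

A Pareto(scale x_m, shape k) prior on the upper bound θ of Uniform(0, θ) is conjugate: posterior is Pareto(max(x_m, max xᵢ), k + n).
Sample maximum = 18.0; prior scale x_m = 18.7 → posterior scale = max = 18.7.
Posterior shape = 1.2 + 9 = 10.2.
E[θ|data] = k·x_m/(k−1) = 10.2·18.7/9.2 = 20.7326.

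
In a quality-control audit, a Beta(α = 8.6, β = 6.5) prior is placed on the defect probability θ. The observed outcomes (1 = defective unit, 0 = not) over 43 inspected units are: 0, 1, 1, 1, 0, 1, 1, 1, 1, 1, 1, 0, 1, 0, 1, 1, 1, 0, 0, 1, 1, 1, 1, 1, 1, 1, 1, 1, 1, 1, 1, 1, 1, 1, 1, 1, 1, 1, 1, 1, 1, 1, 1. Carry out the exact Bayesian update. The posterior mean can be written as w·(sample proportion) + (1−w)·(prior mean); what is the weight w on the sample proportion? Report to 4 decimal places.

The Beta prior is conjugate to a Binomial/Bernoulli likelihood; the update adds successes to α and failures to β.
Posterior mean = (α₀+k)/(α₀+β₀+n) = [n/(α₀+β₀+n)]·(k/n) + [(α₀+β₀)/(α₀+β₀+n)]·α₀/(α₀+β₀), so only n and the prior enter the weight.
The weight on the data is w = n/(α₀+β₀+n) = 43/(8.6+6.5+43) = 43/58.1 = 0.7401.

0.7401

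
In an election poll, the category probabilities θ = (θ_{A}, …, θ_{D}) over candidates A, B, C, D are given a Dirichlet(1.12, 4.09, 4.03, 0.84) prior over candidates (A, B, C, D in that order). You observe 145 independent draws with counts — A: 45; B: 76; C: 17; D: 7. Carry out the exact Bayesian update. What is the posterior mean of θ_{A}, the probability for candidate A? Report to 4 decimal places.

0.2974

The Dirichlet prior is conjugate to the Multinomial likelihood: each posterior αⱼ = prior αⱼ + observed count nⱼ.
Posterior concentration: (46.12, 80.09, 21.03, 7.84), total = 155.08.
E[θ_{A}|data] = α_{A}/Σα = 46.12/155.08 = 0.2974.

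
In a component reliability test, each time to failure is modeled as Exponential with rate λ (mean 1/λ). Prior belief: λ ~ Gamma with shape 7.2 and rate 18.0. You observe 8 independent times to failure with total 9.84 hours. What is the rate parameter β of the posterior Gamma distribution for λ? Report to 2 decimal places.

With a Gamma(shape α, rate β) prior on the exponential rate λ, the posterior after n observations with total T = Σxᵢ is Gamma(α+n, β+T).
Posterior: Gamma(7.2+8, 18.0+9.84) = Gamma(15.2, 27.84).
Posterior β = 27.84.

27.84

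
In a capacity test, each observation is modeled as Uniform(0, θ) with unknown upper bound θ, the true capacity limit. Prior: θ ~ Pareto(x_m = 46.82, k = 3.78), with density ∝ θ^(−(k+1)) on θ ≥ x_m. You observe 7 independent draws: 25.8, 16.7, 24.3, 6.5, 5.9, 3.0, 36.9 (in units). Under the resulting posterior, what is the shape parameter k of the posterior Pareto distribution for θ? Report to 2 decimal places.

A Pareto(scale x_m, shape k) prior on the upper bound θ of Uniform(0, θ) is conjugate: posterior is Pareto(max(x_m, max xᵢ), k + n).
Sample maximum = 36.9; prior scale x_m = 46.82 → posterior scale = max = 46.82.
Posterior shape = 3.78 + 7 = 10.78.
Posterior shape k = 10.78.

10.78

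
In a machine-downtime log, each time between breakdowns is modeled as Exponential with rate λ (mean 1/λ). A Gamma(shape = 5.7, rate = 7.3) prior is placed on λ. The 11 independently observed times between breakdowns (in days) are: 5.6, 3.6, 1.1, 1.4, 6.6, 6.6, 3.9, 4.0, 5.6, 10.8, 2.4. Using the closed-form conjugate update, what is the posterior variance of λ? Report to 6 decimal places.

0.004814

With a Gamma(shape α, rate β) prior on the exponential rate λ, the posterior after n observations with total T = Σxᵢ is Gamma(α+n, β+T).
Sum of observations T = 51.6 days; n = 11.
Posterior: Gamma(5.7+11, 7.3+51.6) = Gamma(16.7, 58.9).
Var = α/β² = 0.004814.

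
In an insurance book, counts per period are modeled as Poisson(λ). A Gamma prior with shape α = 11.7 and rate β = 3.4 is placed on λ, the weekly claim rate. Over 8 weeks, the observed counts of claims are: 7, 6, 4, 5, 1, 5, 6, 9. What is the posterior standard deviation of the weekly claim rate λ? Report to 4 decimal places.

0.6488

With a Gamma(shape α, rate β) prior, the Poisson likelihood is conjugate: the posterior is Gamma(α + ΣXᵢ, β + n).
Sum of counts S = 43 over n = 8 weeks.
Posterior: Gamma(α+S, β+n) = Gamma(11.7+43, 3.4+8) = Gamma(54.7, 11.4).
SD = √α/β = √54.7/11.4 = 0.6488.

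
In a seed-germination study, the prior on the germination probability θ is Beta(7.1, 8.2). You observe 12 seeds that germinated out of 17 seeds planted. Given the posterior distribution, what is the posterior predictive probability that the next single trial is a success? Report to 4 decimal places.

The Beta prior is conjugate to a Binomial/Bernoulli likelihood; the update adds successes to α and failures to β.
Posterior: Beta(α+k, β+n−k) = Beta(7.1+12, 8.2+5) = Beta(19.1, 13.2).
For a single future Bernoulli trial, P(success | data) = α/(α+β) = 0.5913.

0.5913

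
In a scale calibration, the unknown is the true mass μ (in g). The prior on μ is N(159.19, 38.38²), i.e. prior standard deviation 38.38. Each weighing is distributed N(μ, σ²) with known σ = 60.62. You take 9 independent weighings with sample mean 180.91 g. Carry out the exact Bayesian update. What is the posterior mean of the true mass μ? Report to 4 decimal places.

For Normal data with known variance σ², a Normal(μ₀, σ₀²) prior on μ is conjugate. Posterior precision = 1/σ₀² + n/σ²; posterior mean is the precision-weighted average of μ₀ and x̄.
n·x̄ = 9·180.91 = 1628.19.
σ₀² = 38.38² = 1473.0244, σ² = 60.62² = 3674.7844; σ² + n·σ₀² = 3674.7844 + 9·1473.0244 = 16932.004.
Posterior mean = (μ₀/σ₀² + n·x̄/σ²)/(1/σ₀² + n/σ²) = (σ²·μ₀ + σ₀²·n·x̄)/(σ² + n·σ₀²) = (3674.7844·159.19 + 1473.0244·1628.19)/16932.004 = 2983352.526472/16932.004 = 176.1961.

176.1961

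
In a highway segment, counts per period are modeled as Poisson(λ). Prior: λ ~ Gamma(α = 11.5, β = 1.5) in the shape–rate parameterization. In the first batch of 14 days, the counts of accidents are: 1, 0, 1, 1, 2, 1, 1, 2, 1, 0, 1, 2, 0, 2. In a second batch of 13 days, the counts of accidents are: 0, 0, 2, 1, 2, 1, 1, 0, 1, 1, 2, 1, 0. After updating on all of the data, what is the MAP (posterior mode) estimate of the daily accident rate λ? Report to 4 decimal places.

1.3158

With a Gamma(shape α, rate β) prior, the Poisson likelihood is conjugate: the posterior is Gamma(α + ΣXᵢ, β + n).
Batch 1: sum of counts S = 15 over n = 14 days.
After batch 1: Gamma(α+S, β+n) = Gamma(11.5+15, 1.5+14) = Gamma(26.5, 15.5).
Batch 2: sum of counts S = 12 over n = 13 days.
After batch 2: Gamma(α+S, β+n) = Gamma(26.5+12, 15.5+13) = Gamma(38.5, 28.5).
Mode of Gamma(α,β) for α≥1 is (α−1)/β = 37.5/28.5 = 1.3158.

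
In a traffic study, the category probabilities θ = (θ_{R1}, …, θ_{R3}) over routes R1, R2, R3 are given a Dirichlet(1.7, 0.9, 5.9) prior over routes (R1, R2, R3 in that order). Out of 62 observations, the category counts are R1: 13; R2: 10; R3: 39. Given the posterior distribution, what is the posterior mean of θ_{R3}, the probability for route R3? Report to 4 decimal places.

The Dirichlet prior is conjugate to the Multinomial likelihood: each posterior αⱼ = prior αⱼ + observed count nⱼ.
Posterior concentration: (14.7, 10.9, 44.9), total = 70.5.
E[θ_{R3}|data] = α_{R3}/Σα = 44.9/70.5 = 0.6369.

0.6369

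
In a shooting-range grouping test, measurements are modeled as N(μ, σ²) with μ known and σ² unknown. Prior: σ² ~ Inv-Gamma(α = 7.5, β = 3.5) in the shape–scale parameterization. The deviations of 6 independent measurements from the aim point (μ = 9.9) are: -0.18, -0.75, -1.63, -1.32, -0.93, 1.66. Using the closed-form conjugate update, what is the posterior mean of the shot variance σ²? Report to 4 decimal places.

With known mean μ and an Inverse-Gamma(α, β) prior on σ², the Normal likelihood is conjugate: posterior is Inv-Gamma(α + n/2, β + Σ(xᵢ−μ)²/2).
Σ(xᵢ−μ)² = (-0.18)² + (-0.75)² + (-1.63)² + (-1.32)² + (-0.93)² + (1.66)² = 8.6147.
Posterior: Inv-Gamma(7.5 + 6/2, 3.5 + 8.6147/2) = Inv-Gamma(10.50, 7.80735).
E[σ²|data] = β/(α−1) = 7.80735/9.50 = 0.8218.

0.8218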